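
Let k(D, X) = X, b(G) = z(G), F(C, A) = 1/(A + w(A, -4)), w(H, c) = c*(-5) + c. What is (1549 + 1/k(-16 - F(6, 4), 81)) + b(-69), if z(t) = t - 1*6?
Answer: 119395/81 ≈ 1474.0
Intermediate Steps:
w(H, c) = -4*c (w(H, c) = -5*c + c = -4*c)
z(t) = -6 + t (z(t) = t - 6 = -6 + t)
F(C, A) = 1/(16 + A) (F(C, A) = 1/(A - 4*(-4)) = 1/(A + 16) = 1/(16 + A))
b(G) = -6 + G
(1549 + 1/k(-16 - F(6, 4), 81)) + b(-69) = (1549 + 1/81) + (-6 - 69) = (1549 + 1/81) - 75 = 125470/81 - 75 = 119395/81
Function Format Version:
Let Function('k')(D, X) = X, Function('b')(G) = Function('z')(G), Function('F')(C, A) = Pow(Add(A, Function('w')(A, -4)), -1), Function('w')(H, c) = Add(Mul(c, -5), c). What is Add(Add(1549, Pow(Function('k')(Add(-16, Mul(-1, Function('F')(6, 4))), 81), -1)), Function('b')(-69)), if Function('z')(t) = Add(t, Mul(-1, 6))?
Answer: Rational(119395, 81) ≈ 1474.0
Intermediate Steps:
Function('w')(H, c) = Mul(-4, c) (Function('w')(H, c) = Add(Mul(-5, c), c) = Mul(-4, c))
Function('z')(t) = Add(-6, t) (Function('z')(t) = Add(t, -6) = Add(-6, t))
Function('F')(C, A) = Pow(Add(16, A), -1) (Function('F')(C, A) = Pow(Add(A, Mul(-4, -4)), -1) = Pow(Add(A, 16), -1) = Pow(Add(16, A), -1))
Function('b')(G) = Add(-6, G)
Add(Add(1549, Pow(Function('k')(Add(-16, Mul(-1, Function('F')(6, 4))), 81), -1)), Function('b')(-69)) = Add(Add(1549, Pow(81, -1)), Add(-6, -69)) = Add(Add(1549, Rational(1, 81)), -75) = Add(Rational(125470, 81), -75) = Rational(119395, 81)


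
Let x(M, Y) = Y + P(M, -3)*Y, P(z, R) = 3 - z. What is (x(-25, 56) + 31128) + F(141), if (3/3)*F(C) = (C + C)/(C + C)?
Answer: 32753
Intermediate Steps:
F(C) = 1 (F(C) = (C + C)/(C + C) = (2*C)/((2*C)) = (2*C)*(1/(2*C)) = 1)
x(M, Y) = Y + Y*(3 - M) (x(M, Y) = Y + (3 - M)*Y = Y + Y*(3 - M))
(x(-25, 56) + 31128) + F(141) = (56*(4 - 1*(-25)) + 31128) + 1 = (56*(4 + 25) + 31128) + 1 = (56*29 + 31128) + 1 = (1624 + 31128) + 1 = 32752 + 1 = 32753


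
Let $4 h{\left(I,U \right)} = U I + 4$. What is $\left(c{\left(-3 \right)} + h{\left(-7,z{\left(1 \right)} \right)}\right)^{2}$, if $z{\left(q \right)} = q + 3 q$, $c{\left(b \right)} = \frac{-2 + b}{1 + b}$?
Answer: $\frac{49}{4} \approx 12.25$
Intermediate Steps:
$c{\left(b \right)} = \frac{-2 + b}{1 + b}$
$z{\left(q \right)} = 4 q$
$h{\left(I,U \right)} = 1 + \frac{I U}{4}$ ($h{\left(I,U \right)} = \frac{U I + 4}{4} = \frac{I U + 4}{4} = \frac{4 + I U}{4} = 1 + \frac{I U}{4}$)
$\left(c{\left(-3 \right)} + h{\left(-7,z{\left(1 \right)} \right)}\right)^{2} = \left(\frac{-2 - 3}{1 - 3} + \left(1 + \frac{1}{4} \left(-7\right) 4 \cdot 1\right)\right)^{2} = \left(\frac{1}{-2} \left(-5\right) + \left(1 + \frac{1}{4} \left(-7\right) 4\right)\right)^{2} = \left(\left(- \frac{1}{2}\right) \left(-5\right) + \left(1 - 7\right)\right)^{2} = \left(\frac{5}{2} - 6\right)^{2} = \left(- \frac{7}{2}\right)^{2} = \frac{49}{4}$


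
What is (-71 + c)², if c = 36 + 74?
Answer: 1521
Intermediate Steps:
c = 110
(-71 + c)² = (-71 + 110)² = 39² = 1521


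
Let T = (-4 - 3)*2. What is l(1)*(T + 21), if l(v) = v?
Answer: 7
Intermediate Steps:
T = -14 (T = -7*2 = -14)
l(1)*(T + 21) = 1*(-14 + 21) = 1*7 = 7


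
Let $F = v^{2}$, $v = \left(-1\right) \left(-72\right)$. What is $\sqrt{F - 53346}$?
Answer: $i \sqrt{48162} \approx 219.46 i$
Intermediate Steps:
$v = 72$
$F = 5184$ ($F = 72^{2} = 5184$)
$\sqrt{F - 53346} = \sqrt{5184 - 53346} = \sqrt{-48162} = i \sqrt{48162}$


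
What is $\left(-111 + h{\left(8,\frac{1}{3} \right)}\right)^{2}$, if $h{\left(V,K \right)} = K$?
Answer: $\frac{110224}{9} \approx 12247.0$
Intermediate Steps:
$\left(-111 + h{\left(8,\frac{1}{3} \right)}\right)^{2} = \left(-111 + \frac{1}{3}\right)^{2} = \left(- \frac{332}{3}\right)^{2} = \frac{110224}{9}$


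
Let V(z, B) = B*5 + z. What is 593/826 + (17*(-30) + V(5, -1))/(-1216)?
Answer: 285587/251104 ≈ 1.1373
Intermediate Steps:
V(z, B) = z + 5*B (V(z, B) = 5*B + z = z + 5*B)
593/826 + (17*(-30) + V(5, -1))/(-1216) = 593/826 + (17*(-30) + (5 + 5*(-1)))/(-1216) = 593*(1/826) + (-510 + (5 - 5))*(-1/1216) = 593/826 + (-510 + 0)*(-1/1216) = 593/826 - 510*(-1/1216) = 593/826 + 255/608 = 285587/251104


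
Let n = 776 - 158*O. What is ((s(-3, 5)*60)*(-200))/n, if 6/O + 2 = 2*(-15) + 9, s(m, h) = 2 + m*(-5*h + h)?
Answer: -4278000/4699 ≈ -910.41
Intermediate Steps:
s(m, h) = 2 - 4*h*m (s(m, h) = 2 + m*(-4*h) = 2 - 4*h*m)
O = -6/23 (O = 6/(-2 + (2*(-15) + 9)) = 6/(-2 + (-30 + 9)) = 6/(-2 - 21) = 6/(-23) = 6*(-1/23) = -6/23 ≈ -0.26087)
n = 18796/23 (n = 776 - 158*(-6/23) = 776 + 948/23 = 18796/23 ≈ 817.22)
((s(-3, 5)*60)*(-200))/n = (((2 - 4*5*(-3))*60)*(-200))/(18796/23) = (((2 + 60)*60)*(-200))*(23/18796) = ((62*60)*(-200))*(23/18796) = (3720*(-200))*(23/18796) = -744000*23/18796 = -4278000/4699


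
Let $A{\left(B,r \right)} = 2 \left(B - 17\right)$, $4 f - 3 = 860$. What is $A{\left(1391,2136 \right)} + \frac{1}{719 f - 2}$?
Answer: $\frac{1705103776}{620489} \approx 2748.0$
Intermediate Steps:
$f = \frac{863}{4}$ ($f = \frac{3}{4} + \frac{1}{4} \cdot 860 = \frac{3}{4} + 215 = \frac{863}{4} \approx 215.75$)
$A{\left(B,r \right)} = -34 + 2 B$ ($A{\left(B,r \right)} = 2 \left(-17 + B\right) = -34 + 2 B$)
$A{\left(1391,2136 \right)} + \frac{1}{719 f - 2} = \left(-34 + 2 \cdot 1391\right) + \frac{1}{719 \cdot \frac{863}{4} - 2} = \left(-34 + 2782\right) + \frac{1}{\frac{620497}{4} - 2} = 2748 + \frac{1}{\frac{620489}{4}} = 2748 + \frac{4}{620489} = \frac{1705103776}{620489}$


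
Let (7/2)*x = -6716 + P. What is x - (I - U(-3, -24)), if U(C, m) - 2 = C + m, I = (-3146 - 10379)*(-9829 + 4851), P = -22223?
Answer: -471350203/7 ≈ -6.7336e+7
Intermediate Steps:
I = 67327450 (I = -13525*(-4978) = 67327450)
U(C, m) = 2 + C + m (U(C, m) = 2 + (C + m) = 2 + C + m)
x = -57878/7 (x = 2*(-6716 - 22223)/7 = (2/7)*(-28939) = -57878/7 ≈ -8268.3)
x - (I - U(-3, -24)) = -57878/7 - (67327450 - (2 - 3 - 24)) = -57878/7 - (67327450 - 1*(-25)) = -57878/7 - (67327450 + 25) = -57878/7 - 1*67327475 = -57878/7 - 67327475 = -471350203/7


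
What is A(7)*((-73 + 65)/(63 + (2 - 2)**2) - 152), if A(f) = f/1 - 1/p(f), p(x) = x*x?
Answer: -364192/343 ≈ -1061.8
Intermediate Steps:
p(x) = x**2
A(f) = f - 1/f**2 (A(f) = f/1 - 1/(f**2) = f*1 - 1/f**2 = f - 1/f**2)
A(7)*((-73 + 65)/(63 + (2 - 2)**2) - 152) = (7 - 1/7**2)*((-73 + 65)/(63 + (2 - 2)**2) - 152) = (7 - 1*1/49)*(-8/(63 + 0**2) - 152) = (7 - 1/49)*(-8/(63 + 0) - 152) = 342*(-8/63 - 152)/49 = (342/49)*(-9584/63) = -364192/343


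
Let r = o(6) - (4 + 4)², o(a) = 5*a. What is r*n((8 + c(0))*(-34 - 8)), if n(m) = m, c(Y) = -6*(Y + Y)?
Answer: 11424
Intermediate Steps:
c(Y) = -12*Y
r = -34 (r = 5*6 - (4 + 4)² = 30 - 1*8² = 30 - 1*64 = 30 - 64 = -34)
r*n((8 + c(0))*(-34 - 8)) = -34*(8 - 12*0)*(-34 - 8) = -34*(8 + 0)*(-42) = -272*(-42) = -34*(-336) = 11424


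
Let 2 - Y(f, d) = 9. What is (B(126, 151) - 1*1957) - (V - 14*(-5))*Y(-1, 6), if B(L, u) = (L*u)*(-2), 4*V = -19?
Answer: -158209/4 ≈ -39552.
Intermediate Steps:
Y(f, d) = -7 (Y(f, d) = 2 - 1*9 = 2 - 9 = -7)
V = -19/4 (V = (¼)*(-19) = -19/4 ≈ -4.7500)
B(L, u) = -2*L*u
(B(126, 151) - 1*1957) - (V - 14*(-5))*Y(-1, 6) = (-2*126*151 - 1*1957) - (-19/4 - 14*(-5))*(-7) = (-38052 - 1957) - (-19/4 + 70)*(-7) = -40009 - 261*(-7)/4 = -40009 - 1*(-1827/4) = -40009 + 1827/4 = -158209/4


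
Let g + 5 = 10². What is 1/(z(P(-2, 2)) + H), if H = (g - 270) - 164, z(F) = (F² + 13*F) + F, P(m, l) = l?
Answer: -1/307 ≈ -0.0032573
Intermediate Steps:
g = 95 (g = -5 + 10² = -5 + 100 = 95)
z(F) = F² + 14*F
H = -339 (H = (95 - 270) - 164 = -175 - 164 = -339)
1/(z(P(-2, 2)) + H) = 1/(2*(14 + 2) - 339) = 1/(2*16 - 339) = 1/(32 - 339) = 1/(-307) = -1/307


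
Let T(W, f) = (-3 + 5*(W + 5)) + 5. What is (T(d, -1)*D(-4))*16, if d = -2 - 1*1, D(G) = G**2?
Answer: 3072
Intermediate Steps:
d = -3 (d = -2 - 1 = -3)
T(W, f) = 27 + 5*W (T(W, f) = (-3 + 5*(5 + W)) + 5 = (-3 + (25 + 5*W)) + 5 = (22 + 5*W) + 5 = 27 + 5*W)
(T(d, -1)*D(-4))*16 = ((27 + 5*(-3))*(-4)**2)*16 = ((27 - 15)*16)*16 = (12*16)*16 = 192*16 = 3072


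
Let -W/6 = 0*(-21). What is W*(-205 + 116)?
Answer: 0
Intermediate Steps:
W = 0 (W = -0*(-21) = -6*0 = 0)
W*(-205 + 116) = 0*(-205 + 116) = 0*(-89) = 0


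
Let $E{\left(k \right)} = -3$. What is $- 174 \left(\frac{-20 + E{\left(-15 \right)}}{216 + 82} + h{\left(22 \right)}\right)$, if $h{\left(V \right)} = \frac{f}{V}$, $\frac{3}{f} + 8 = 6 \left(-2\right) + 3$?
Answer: $\frac{413076}{27863} \approx 14.825$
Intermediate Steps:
$f = - \frac{3}{17}$ ($f = \frac{3}{-8 + \left(6 \left(-2\right) + 3\right)} = \frac{3}{-8 + \left(-12 + 3\right)} = \frac{3}{-8 - 9} = \frac{3}{-17} = 3 \left(- \frac{1}{17}\right) = - \frac{3}{17} \approx -0.17647$)
$h{\left(V \right)} = - \frac{3}{17 V}$
$- 174 \left(\frac{-20 + E{\left(-15 \right)}}{216 + 82} + h{\left(22 \right)}\right) = - 174 \left(\frac{-20 - 3}{216 + 82} - \frac{3}{17 \cdot 22}\right) = - 174 \left(- \frac{23}{298} - \frac{3}{374}\right) = \left(-174\right) \left(- \frac{2374}{27863}\right) = \frac{413076}{27863}$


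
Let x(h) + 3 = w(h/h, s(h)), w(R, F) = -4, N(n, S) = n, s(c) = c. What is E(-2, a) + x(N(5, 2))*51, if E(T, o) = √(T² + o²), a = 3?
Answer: -357 + √13 ≈ -353.39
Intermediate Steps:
x(h) = -7 (x(h) = -3 - 4 = -7)
E(-2, a) + x(N(5, 2))*51 = √((-2)² + 3²) - 7*51 = √(4 + 9) - 357 = √13 - 357 = -357 + √13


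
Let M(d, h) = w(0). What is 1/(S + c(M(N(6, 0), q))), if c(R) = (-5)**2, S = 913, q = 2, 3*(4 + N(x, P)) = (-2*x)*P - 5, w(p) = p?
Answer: 1/938 ≈ 0.0010661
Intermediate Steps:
N(x, P) = -17/3 - 2*P*x/3 (N(x, P) = -4 + ((-2*x)*P - 5)/3 = -4 + (-2*P*x - 5)/3 = -4 + (-5 - 2*P*x)/3 = -4 + (-5/3 - 2*P*x/3) = -17/3 - 2*P*x/3)
M(d, h) = 0
c(R) = 25
1/(S + c(M(N(6, 0), q))) = 1/(913 + 25) = 1/938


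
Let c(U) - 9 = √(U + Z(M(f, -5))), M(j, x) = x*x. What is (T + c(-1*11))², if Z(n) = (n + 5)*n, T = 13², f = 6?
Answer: (178 + √739)² ≈ 42101.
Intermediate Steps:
T = 169
M(j, x) = x²
Z(n) = n*(5 + n) (Z(n) = (5 + n)*n = n*(5 + n))
c(U) = 9 + √(750 + U) (c(U) = 9 + √(U + (-5)²*(5 + (-5)²)) = 9 + √(U + 25*(5 + 25)) = 9 + √(U + 25*30) = 9 + √(U + 750) = 9 + √(750 + U))
(T + c(-1*11))² = (169 + (9 + √(750 - 1*11)))² = (169 + (9 + √(750 - 11)))² = (169 + (9 + √739))² = (178 + √739)²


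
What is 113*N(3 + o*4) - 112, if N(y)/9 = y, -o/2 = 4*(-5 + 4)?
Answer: 35483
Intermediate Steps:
o = 8 (o = -8*(-5 + 4) = -8*(-1) = -2*(-4) = 8)
N(y) = 9*y
113*N(3 + o*4) - 112 = 113*(9*(3 + 8*4)) - 112 = 113*(9*(3 + 32)) - 112 = 113*(9*35) - 112 = 113*315 - 112 = 35595 - 112 = 35483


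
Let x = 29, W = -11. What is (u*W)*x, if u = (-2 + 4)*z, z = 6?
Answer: -3828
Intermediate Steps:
u = 12 (u = (-2 + 4)*6 = 2*6 = 12)
(u*W)*x = (12*(-11))*29 = -132*29 = -3828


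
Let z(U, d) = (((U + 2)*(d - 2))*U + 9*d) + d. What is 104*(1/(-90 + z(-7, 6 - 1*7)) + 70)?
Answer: 1492296/205 ≈ 7279.5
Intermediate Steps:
z(U, d) = 10*d + U*(-2 + d)*(2 + U) (z(U, d) = (((2 + U)*(-2 + d))*U + 9*d) + d = (((-2 + d)*(2 + U))*U + 9*d) + d = (U*(-2 + d)*(2 + U) + 9*d) + d = (9*d + U*(-2 + d)*(2 + U)) + d = 10*d + U*(-2 + d)*(2 + U))
104*(1/(-90 + z(-7, 6 - 1*7)) + 70) = 104*(1/(-90 + (-4*(-7) - 2*(-7)² + 10*(6 - 1*7) + (6 - 1*7)*(-7)² + 2*(-7)*(6 - 1*7))) + 70) = 104*(1/(-90 + (28 - 2*49 + 10*(6 - 7) + (6 - 7)*49 + 2*(-7)*(6 - 7))) + 70) = 104*(1/(-90 + (28 - 98 + 10*(-1) - 1*49 + 2*(-7)*(-1))) + 70) = 104*(1/(-90 + (28 - 98 - 10 - 49 + 14)) + 70) = 104*(1/(-90 - 115) + 70) = 104*(1/(-205) + 70) = 104*(-1/205 + 70) = 104*(14349/205) = 1492296/205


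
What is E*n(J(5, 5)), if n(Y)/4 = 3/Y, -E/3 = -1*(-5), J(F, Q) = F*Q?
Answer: -36/5 ≈ -7.2000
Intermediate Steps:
E = -15 (E = -(-3)*(-5) = -3*5 = -15)
n(Y) = 12/Y (n(Y) = 4*(3/Y) = 12/Y)
E*n(J(5, 5)) = -180/(5*5) = -180/25 = -15*12/25 = -36/5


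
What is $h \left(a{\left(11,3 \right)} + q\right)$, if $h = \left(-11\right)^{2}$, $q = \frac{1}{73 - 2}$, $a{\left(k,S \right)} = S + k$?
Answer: $\frac{120395}{71} \approx 1695.7$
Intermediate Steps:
$q = \frac{1}{71} \approx 0.014085$
$h = 121$
$h \left(a{\left(11,3 \right)} + q\right) = 121 \left(\left(3 + 11\right) + \frac{1}{71}\right) = 121 \left(14 + \frac{1}{71}\right) = 121 \cdot \frac{995}{71} = \frac{120395}{71}$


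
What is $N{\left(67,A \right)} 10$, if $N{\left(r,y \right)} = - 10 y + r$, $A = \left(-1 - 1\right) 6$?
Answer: $1870$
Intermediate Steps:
$A = -12$ ($A = \left(-2\right) 6 = -12$)
$N{\left(r,y \right)} = r - 10 y$
$N{\left(67,A \right)} 10 = \left(67 - -120\right) 10 = \left(67 + 120\right) 10 = 187 \cdot 10 = 1870$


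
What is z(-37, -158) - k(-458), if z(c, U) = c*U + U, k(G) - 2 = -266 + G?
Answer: 6410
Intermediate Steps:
k(G) = -264 + G (k(G) = 2 + (-266 + G) = -264 + G)
z(c, U) = U + U*c (z(c, U) = U*c + U = U + U*c)
z(-37, -158) - k(-458) = -158*(1 - 37) - (-264 - 458) = -158*(-36) - 1*(-722) = 5688 + 722 = 6410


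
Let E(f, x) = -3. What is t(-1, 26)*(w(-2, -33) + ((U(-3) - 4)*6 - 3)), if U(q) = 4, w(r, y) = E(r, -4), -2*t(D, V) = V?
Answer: 78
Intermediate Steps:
t(D, V) = -V/2
w(r, y) = -3
t(-1, 26)*(w(-2, -33) + ((U(-3) - 4)*6 - 3)) = (-½*26)*(-3 + ((4 - 4)*6 - 3)) = -13*(-3 + (0*6 - 3)) = -13*(-3 + (0 - 3)) = -13*(-3 - 3) = -13*(-6) = 78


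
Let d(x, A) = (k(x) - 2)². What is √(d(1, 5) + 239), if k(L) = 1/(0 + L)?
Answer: 4*√15 ≈ 15.492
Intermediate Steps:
k(L) = 1/L
d(x, A) = (-2 + 1/x)² (d(x, A) = (1/x - 2)² = (-2 + 1/x)²)
√(d(1, 5) + 239) = √((-1 + 2*1)²/1² + 239) = √(1*(-1 + 2)² + 239) = √(1*1² + 239) = √(1*1 + 239) = √(1 + 239) = √240 = 4*√15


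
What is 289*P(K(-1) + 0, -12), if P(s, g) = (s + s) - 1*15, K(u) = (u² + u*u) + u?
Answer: -3757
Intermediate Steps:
K(u) = u + 2*u² (K(u) = (u² + u²) + u = 2*u² + u = u + 2*u²)
P(s, g) = -15 + 2*s (P(s, g) = 2*s - 15 = -15 + 2*s)
289*P(K(-1) + 0, -12) = 289*(-15 + 2*(-(1 + 2*(-1)) + 0)) = 289*(-15 + 2*(-(1 - 2) + 0)) = 289*(-15 + 2*(-1*(-1) + 0)) = 289*(-15 + 2*(1 + 0)) = 289*(-15 + 2*1) = 289*(-15 + 2) = 289*(-13) = -3757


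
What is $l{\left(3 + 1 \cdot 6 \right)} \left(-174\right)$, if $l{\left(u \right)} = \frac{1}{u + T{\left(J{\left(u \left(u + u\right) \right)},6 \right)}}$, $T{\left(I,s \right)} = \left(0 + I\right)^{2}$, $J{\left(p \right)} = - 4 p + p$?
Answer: $- \frac{2}{2715} \approx -0.00073665$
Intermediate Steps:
$J{\left(p \right)} = - 3 p$
$T{\left(I,s \right)} = I^{2}$
$l{\left(u \right)} = \frac{1}{u + 36 u^{4}}$ ($l{\left(u \right)} = \frac{1}{u + \left(- 3 u \left(u + u\right)\right)^{2}} = \frac{1}{u + \left(- 3 u 2 u\right)^{2}} = \frac{1}{u + \left(- 3 \cdot 2 u^{2}\right)^{2}} = \frac{1}{u + \left(- 6 u^{2}\right)^{2}} = \frac{1}{u + 36 u^{4}}$)
$l{\left(3 + 1 \cdot 6 \right)} \left(-174\right) = \frac{1}{\left(3 + 1 \cdot 6\right) + 36 \left(3 + 1 \cdot 6\right)^{4}} \left(-174\right) = \frac{1}{\left(3 + 6\right) + 36 \left(3 + 6\right)^{4}} \left(-174\right) = \frac{1}{9 + 36 \cdot 9^{4}} \left(-174\right) = \frac{1}{9 + 36 \cdot 6561} \left(-174\right) = \frac{1}{9 + 236196} \left(-174\right) = \frac{1}{236205} \left(-174\right) = - \frac{2}{2715}$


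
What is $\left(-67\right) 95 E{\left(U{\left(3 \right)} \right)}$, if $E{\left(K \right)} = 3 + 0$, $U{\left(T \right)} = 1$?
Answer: $-19095$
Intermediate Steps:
$E{\left(K \right)} = 3$
$\left(-67\right) 95 E{\left(U{\left(3 \right)} \right)} = \left(-67\right) 95 \cdot 3 = \left(-6365\right) 3 = -19095$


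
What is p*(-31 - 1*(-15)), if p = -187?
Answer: 2992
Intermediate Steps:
p*(-31 - 1*(-15)) = -187*(-31 - 1*(-15)) = -187*(-31 + 15) = -187*(-16) = 2992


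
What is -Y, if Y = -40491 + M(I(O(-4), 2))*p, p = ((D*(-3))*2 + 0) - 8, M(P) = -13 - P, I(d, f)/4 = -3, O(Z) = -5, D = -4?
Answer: 40507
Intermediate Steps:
I(d, f) = -12 (I(d, f) = 4*(-3) = -12)
p = 16 (p = (-4*(-3)*2 + 0) - 8 = (12*2 + 0) - 8 = (24 + 0) - 8 = 24 - 8 = 16)
Y = -40507 (Y = -40491 + (-13 - 1*(-12))*16 = -40491 + (-13 + 12)*16 = -40491 - 1*16 = -40491 - 16 = -40507)
-Y = -1*(-40507) = 40507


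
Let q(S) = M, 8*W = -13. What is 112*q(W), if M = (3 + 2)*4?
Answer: 2240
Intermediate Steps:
W = -13/8 (W = (⅛)*(-13) = -13/8 ≈ -1.6250)
M = 20 (M = 5*4 = 20)
q(S) = 20
112*q(W) = 112*20 = 2240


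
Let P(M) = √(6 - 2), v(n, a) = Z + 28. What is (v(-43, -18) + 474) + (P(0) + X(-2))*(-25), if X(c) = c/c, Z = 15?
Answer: 442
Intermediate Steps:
v(n, a) = 43 (v(n, a) = 15 + 28 = 43)
X(c) = 1
P(M) = 2 (P(M) = √4 = 2)
(v(-43, -18) + 474) + (P(0) + X(-2))*(-25) = (43 + 474) + (2 + 1)*(-25) = 517 + 3*(-25) = 517 - 75 = 442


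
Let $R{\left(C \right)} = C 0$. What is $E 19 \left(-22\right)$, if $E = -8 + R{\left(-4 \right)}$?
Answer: $3344$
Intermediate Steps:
$R{\left(C \right)} = 0$
$E = -8$ ($E = -8 + 0 = -8$)
$E 19 \left(-22\right) = \left(-8\right) 19 \left(-22\right) = \left(-152\right) \left(-22\right) = 3344$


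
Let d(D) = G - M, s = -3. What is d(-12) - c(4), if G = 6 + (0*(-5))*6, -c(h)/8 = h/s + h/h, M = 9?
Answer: -17/3 ≈ -5.6667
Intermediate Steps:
c(h) = -8 + 8*h/3 (c(h) = -8*(h/(-3) + h/h) = -8*(h*(-⅓) + 1) = -8*(-h/3 + 1) = -8*(1 - h/3) = -8 + 8*h/3)
G = 6 (G = 6 + 0*6 = 6 + 0 = 6)
d(D) = -3 (d(D) = 6 - 1*9 = 6 - 9 = -3)
d(-12) - c(4) = -3 - (-8 + (8/3)*4) = -3 - (-8 + 32/3) = -3 - 1*8/3 = -3 - 8/3 = -17/3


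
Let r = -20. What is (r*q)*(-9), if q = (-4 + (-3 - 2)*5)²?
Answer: 151380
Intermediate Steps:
q = 841 (q = (-4 - 5*5)² = (-4 - 25)² = (-29)² = 841)
(r*q)*(-9) = -20*841*(-9) = -16820*(-9) = 151380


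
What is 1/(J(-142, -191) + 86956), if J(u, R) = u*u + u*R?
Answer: 1/134242 ≈ 7.4492e-6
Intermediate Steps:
J(u, R) = u² + R*u
1/(J(-142, -191) + 86956) = 1/(-142*(-191 - 142) + 86956) = 1/(-142*(-333) + 86956) = 1/(47286 + 86956) = 1/134242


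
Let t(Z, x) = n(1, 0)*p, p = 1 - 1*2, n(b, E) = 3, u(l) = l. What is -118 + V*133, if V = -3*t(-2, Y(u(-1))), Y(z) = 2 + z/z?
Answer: 1079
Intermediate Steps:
p = -1 (p = 1 - 2 = -1)
Y(z) = 3 (Y(z) = 2 + 1 = 3)
t(Z, x) = -3 (t(Z, x) = 3*(-1) = -3)
V = 9 (V = -3*(-3) = 9)
-118 + V*133 = -118 + 9*133 = -118 + 1197 = 1079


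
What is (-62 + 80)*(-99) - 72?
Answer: -1854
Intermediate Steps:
(-62 + 80)*(-99) - 72 = 18*(-99) - 72 = -1782 - 72 = -1854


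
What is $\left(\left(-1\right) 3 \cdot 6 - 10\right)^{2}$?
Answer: $784$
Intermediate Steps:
$\left(\left(-1\right) 3 \cdot 6 - 10\right)^{2} = \left(\left(-3\right) 6 - 10\right)^{2} = \left(-18 - 10\right)^{2} = \left(-28\right)^{2} = 784$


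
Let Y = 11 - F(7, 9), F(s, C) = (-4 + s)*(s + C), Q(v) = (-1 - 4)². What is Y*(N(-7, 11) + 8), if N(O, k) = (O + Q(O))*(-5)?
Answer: 3034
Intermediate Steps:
Q(v) = 25 (Q(v) = (-5)² = 25)
F(s, C) = (-4 + s)*(C + s)
Y = -37 (Y = 11 - (7² - 4*9 - 4*7 + 9*7) = 11 - (49 - 36 - 28 + 63) = 11 - 1*48 = 11 - 48 = -37)
N(O, k) = -125 - 5*O (N(O, k) = (O + 25)*(-5) = (25 + O)*(-5) = -125 - 5*O)
Y*(N(-7, 11) + 8) = -37*((-125 - 5*(-7)) + 8) = -37*((-125 + 35) + 8) = -37*(-90 + 8) = -37*(-82) = 3034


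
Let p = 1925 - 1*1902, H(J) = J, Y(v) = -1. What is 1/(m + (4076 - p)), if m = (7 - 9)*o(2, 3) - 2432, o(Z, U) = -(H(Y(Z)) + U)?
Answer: 1/1625 ≈ 0.00061538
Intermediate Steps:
p = 23 (p = 1925 - 1902 = 23)
o(Z, U) = 1 - U (o(Z, U) = -(-1 + U) = 1 - U)
m = -2428 (m = (7 - 9)*(1 - 1*3) - 2432 = -2*(1 - 3) - 2432 = -2*(-2) - 2432 = 4 - 2432 = -2428)
1/(m + (4076 - p)) = 1/(-2428 + (4076 - 1*23)) = 1/(-2428 + (4076 - 23)) = 1/(-2428 + 4053) = 1/1625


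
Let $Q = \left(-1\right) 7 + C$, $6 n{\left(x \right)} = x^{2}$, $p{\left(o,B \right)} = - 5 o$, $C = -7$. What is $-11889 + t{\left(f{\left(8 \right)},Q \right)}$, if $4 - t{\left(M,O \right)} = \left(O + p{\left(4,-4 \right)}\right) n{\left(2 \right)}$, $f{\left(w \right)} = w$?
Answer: $- \frac{35587}{3} \approx -11862.0$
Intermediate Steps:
$n{\left(x \right)} = \frac{x^{2}}{6}$
$Q = -14$ ($Q = \left(-1\right) 7 - 7 = -7 - 7 = -14$)
$t{\left(M,O \right)} = \frac{52}{3} - \frac{2 O}{3}$ ($t{\left(M,O \right)} = 4 - \left(O - 20\right) \frac{2^{2}}{6} = 4 - \left(O - 20\right) \frac{1}{6} \cdot 4 = 4 - \left(-20 + O\right) \frac{2}{3} = 4 - \left(- \frac{40}{3} + \frac{2 O}{3}\right) = \frac{52}{3} - \frac{2 O}{3}$)
$-11889 + t{\left(f{\left(8 \right)},Q \right)} = -11889 + \left(\frac{52}{3} - - \frac{28}{3}\right) = -11889 + \left(\frac{52}{3} + \frac{28}{3}\right) = -11889 + \frac{80}{3} = - \frac{35587}{3}$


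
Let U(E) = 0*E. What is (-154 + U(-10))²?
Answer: 23716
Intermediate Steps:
U(E) = 0
(-154 + U(-10))² = (-154 + 0)² = (-154)² = 23716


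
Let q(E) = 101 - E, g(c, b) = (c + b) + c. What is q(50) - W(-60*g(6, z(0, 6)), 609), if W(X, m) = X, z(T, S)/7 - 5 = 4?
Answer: 4551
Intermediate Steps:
z(T, S) = 63 (z(T, S) = 35 + 7*4 = 35 + 28 = 63)
g(c, b) = b + 2*c (g(c, b) = (b + c) + c = b + 2*c)
q(50) - W(-60*g(6, z(0, 6)), 609) = (101 - 1*50) - (-60)*(63 + 2*6) = (101 - 50) - (-60)*(63 + 12) = 51 - (-60)*75 = 51 - 1*(-4500) = 51 + 4500 = 4551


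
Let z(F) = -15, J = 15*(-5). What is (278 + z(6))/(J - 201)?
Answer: -263/276 ≈ -0.95290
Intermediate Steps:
J = -75
(278 + z(6))/(J - 201) = (278 - 15)/(-75 - 201) = 263/(-276) = 263*(-1/276) = -263/276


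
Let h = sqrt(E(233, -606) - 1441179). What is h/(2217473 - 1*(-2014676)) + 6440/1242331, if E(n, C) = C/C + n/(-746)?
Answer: 6440/1242331 + 3*I*sqrt(89115421074)/3157183154 ≈ 0.0051838 + 0.00028366*I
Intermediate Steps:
E(n, C) = 1 - n/746 (E(n, C) = 1 + n*(-1/746) = 1 - n/746)
h = 3*I*sqrt(89115421074)/746 (h = sqrt((1 - 1/746*233) - 1441179) = sqrt((1 - 233/746) - 1441179) = sqrt(513/746 - 1441179) = sqrt(-1075119021/746) = 3*I*sqrt(89115421074)/746 ≈ 1200.5*I)
h/(2217473 - 1*(-2014676)) + 6440/1242331 = (3*I*sqrt(89115421074)/746)/(2217473 - 1*(-2014676)) + 6440/1242331 = (3*I*sqrt(89115421074)/746)/(2217473 + 2014676) + 6440*(1/1242331) = (3*I*sqrt(89115421074)/746)/4232149 + 6440/1242331 = (3*I*sqrt(89115421074)/746)*(1/4232149) + 6440/1242331 = 3*I*sqrt(89115421074)/3157183154 + 6440/1242331 = 6440/1242331 + 3*I*sqrt(89115421074)/3157183154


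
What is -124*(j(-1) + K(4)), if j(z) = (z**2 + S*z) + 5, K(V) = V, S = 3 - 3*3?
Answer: -1984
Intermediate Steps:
S = -6 (S = 3 - 9 = -6)
j(z) = 5 + z**2 - 6*z (j(z) = (z**2 - 6*z) + 5 = 5 + z**2 - 6*z)
-124*(j(-1) + K(4)) = -124*((5 + (-1)**2 - 6*(-1)) + 4) = -124*((5 + 1 + 6) + 4) = -124*(12 + 4) = -124*16 = -1984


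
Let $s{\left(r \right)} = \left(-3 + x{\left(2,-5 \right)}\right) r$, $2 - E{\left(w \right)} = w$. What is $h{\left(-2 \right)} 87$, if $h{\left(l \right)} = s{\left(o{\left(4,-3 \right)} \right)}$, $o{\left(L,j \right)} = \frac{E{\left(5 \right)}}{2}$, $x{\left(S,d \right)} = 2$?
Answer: $\frac{261}{2} \approx 130.5$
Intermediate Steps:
$E{\left(w \right)} = 2 - w$
$o{\left(L,j \right)} = - \frac{3}{2}$ ($o{\left(L,j \right)} = \frac{2 - 5}{2} = \left(2 - 5\right) \frac{1}{2} = \left(-3\right) \frac{1}{2} = - \frac{3}{2}$)
$s{\left(r \right)} = - r$ ($s{\left(r \right)} = \left(-3 + 2\right) r = - r$)
$h{\left(l \right)} = \frac{3}{2}$ ($h{\left(l \right)} = \left(-1\right) \left(- \frac{3}{2}\right) = \frac{3}{2}$)
$h{\left(-2 \right)} 87 = \frac{3}{2} \cdot 87 = \frac{261}{2}$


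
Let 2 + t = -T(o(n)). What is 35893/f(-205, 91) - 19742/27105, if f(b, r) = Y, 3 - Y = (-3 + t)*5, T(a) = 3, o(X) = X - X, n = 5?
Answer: 972030859/1165515 ≈ 833.99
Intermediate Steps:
o(X) = 0
t = -5 (t = -2 - 1*3 = -2 - 3 = -5)
Y = 43 (Y = 3 - (-3 - 5)*5 = 3 - (-8)*5 = 3 - 1*(-40) = 3 + 40 = 43)
f(b, r) = 43
35893/f(-205, 91) - 19742/27105 = 35893/43 - 19742/27105 = 972030859/1165515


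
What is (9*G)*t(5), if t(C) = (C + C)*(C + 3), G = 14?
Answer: 10080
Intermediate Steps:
t(C) = 2*C*(3 + C) (t(C) = (2*C)*(3 + C) = 2*C*(3 + C))
(9*G)*t(5) = (9*14)*(2*5*(3 + 5)) = 126*(2*5*8) = 126*80 = 10080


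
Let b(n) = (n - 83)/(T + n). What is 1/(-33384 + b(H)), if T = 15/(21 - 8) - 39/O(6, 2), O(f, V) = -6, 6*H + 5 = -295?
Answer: -1101/36752326 ≈ -2.9957e-5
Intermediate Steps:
H = -50 (H = -⅚ + (⅙)*(-295) = -⅚ - 295/6 = -50)
T = 199/26 (T = 15/(21 - 8) - 39/(-6) = 15/13 - 39*(-⅙) = 15*(1/13) + 13/2 = 15/13 + 13/2 = 199/26 ≈ 7.6538)
b(n) = (-83 + n)/(199/26 + n) (b(n) = (n - 83)/(199/26 + n) = (-83 + n)/(199/26 + n))
1/(-33384 + b(H)) = 1/(-33384 + 26*(-83 - 50)/(199 + 26*(-50))) = 1/(-33384 + 26*(-133)/(199 - 1300)) = 1/(-33384 + 26*(-133)/(-1101)) = 1/(-33384 + 26*(-1/1101)*(-133)) = 1/(-33384 + 3458/1101) = 1/(-36752326/1101) = -1101/36752326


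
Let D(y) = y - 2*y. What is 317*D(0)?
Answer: 0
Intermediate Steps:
D(y) = -y
317*D(0) = 317*(-1*0) = 317*0 = 0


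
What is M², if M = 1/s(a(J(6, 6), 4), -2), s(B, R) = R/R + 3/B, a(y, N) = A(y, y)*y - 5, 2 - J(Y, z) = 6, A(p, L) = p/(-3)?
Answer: 961/484 ≈ 1.9855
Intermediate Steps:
A(p, L) = -p/3 (A(p, L) = p*(-⅓) = -p/3)
J(Y, z) = -4 (J(Y, z) = 2 - 1*6 = 2 - 6 = -4)
a(y, N) = -5 - y²/3 (a(y, N) = (-y/3)*y - 5 = -y²/3 - 5 = -5 - y²/3)
s(B, R) = 1 + 3/B
M = 31/22 (M = 1/((3 + (-5 - ⅓*(-4)²))/(-5 - ⅓*(-4)²)) = 1/((3 + (-5 - ⅓*16))/(-5 - ⅓*16)) = 1/((3 + (-5 - 16/3))/(-5 - 16/3)) = 1/((3 - 31/3)/(-31/3)) = 1/(-3/31*(-22/3)) = 1/(22/31) = 31/22 ≈ 1.4091)
M² = (31/22)² = 961/484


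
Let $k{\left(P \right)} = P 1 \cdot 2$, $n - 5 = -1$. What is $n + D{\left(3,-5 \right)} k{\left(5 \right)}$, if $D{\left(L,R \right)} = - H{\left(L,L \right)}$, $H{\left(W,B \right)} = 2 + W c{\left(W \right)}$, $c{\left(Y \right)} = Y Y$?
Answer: $-286$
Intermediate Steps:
$n = 4$ ($n = 5 - 1 = 4$)
$c{\left(Y \right)} = Y^{2}$
$k{\left(P \right)} = 2 P$ ($k{\left(P \right)} = P 2 = 2 P$)
$H{\left(W,B \right)} = 2 + W^{3}$ ($H{\left(W,B \right)} = 2 + W W^{2} = 2 + W^{3}$)
$D{\left(L,R \right)} = -2 - L^{3}$ ($D{\left(L,R \right)} = - (2 + L^{3}) = -2 - L^{3}$)
$n + D{\left(3,-5 \right)} k{\left(5 \right)} = 4 + \left(-2 - 3^{3}\right) 2 \cdot 5 = 4 + \left(-2 - 27\right) 10 = 4 - 290 = -286$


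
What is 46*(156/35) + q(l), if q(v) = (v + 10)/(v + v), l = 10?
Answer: 7211/35 ≈ 206.03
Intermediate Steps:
q(v) = (10 + v)/(2*v) (q(v) = (10 + v)/((2*v)) = (10 + v)*(1/(2*v)) = (10 + v)/(2*v))
46*(156/35) + q(l) = 46*(156/35) + (½)*(10 + 10)/10 = 46*(156*(1/35)) + (½)*(⅒)*20 = 46*(156/35) + 1 = 7176/35 + 1 = 7211/35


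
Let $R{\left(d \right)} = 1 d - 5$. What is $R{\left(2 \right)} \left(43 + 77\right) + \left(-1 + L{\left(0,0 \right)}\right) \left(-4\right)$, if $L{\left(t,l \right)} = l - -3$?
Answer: $-368$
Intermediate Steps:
$L{\left(t,l \right)} = 3 + l$ ($L{\left(t,l \right)} = l + 3 = 3 + l$)
$R{\left(d \right)} = -5 + d$ ($R{\left(d \right)} = d - 5 = -5 + d$)
$R{\left(2 \right)} \left(43 + 77\right) + \left(-1 + L{\left(0,0 \right)}\right) \left(-4\right) = \left(-5 + 2\right) \left(43 + 77\right) + \left(-1 + \left(3 + 0\right)\right) \left(-4\right) = \left(-3\right) 120 + \left(-1 + 3\right) \left(-4\right) = -360 + 2 \left(-4\right) = -360 - 8 = -368$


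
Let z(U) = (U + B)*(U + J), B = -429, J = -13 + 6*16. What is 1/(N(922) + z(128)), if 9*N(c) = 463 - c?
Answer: -1/63562 ≈ -1.5733e-5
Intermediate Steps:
J = 83 (J = -13 + 96 = 83)
N(c) = 463/9 - c/9 (N(c) = (463 - c)/9 = 463/9 - c/9)
z(U) = (-429 + U)*(83 + U) (z(U) = (U - 429)*(U + 83) = (-429 + U)*(83 + U))
1/(N(922) + z(128)) = 1/((463/9 - 1/9*922) + (-35607 + 128**2 - 346*128)) = 1/((463/9 - 922/9) + (-35607 + 16384 - 44288)) = 1/(-51 - 63511) = 1/(-63562) = -1/63562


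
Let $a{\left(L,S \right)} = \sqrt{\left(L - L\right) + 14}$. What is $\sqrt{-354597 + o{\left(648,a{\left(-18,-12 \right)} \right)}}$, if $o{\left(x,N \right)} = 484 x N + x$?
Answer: $\sqrt{-353949 + 313632 \sqrt{14}} \approx 905.29$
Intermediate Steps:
$a{\left(L,S \right)} = \sqrt{14}$ ($a{\left(L,S \right)} = \sqrt{0 + 14} = \sqrt{14}$)
$o{\left(x,N \right)} = x + 484 N x$ ($o{\left(x,N \right)} = 484 N x + x = x + 484 N x$)
$\sqrt{-354597 + o{\left(648,a{\left(-18,-12 \right)} \right)}} = \sqrt{-354597 + 648 \left(1 + 484 \sqrt{14}\right)} = \sqrt{-354597 + \left(648 + 313632 \sqrt{14}\right)} = \sqrt{-353949 + 313632 \sqrt{14}}$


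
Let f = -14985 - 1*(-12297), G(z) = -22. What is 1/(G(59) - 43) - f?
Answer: 174719/65 ≈ 2688.0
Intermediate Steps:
f = -2688 (f = -14985 + 12297 = -2688)
1/(G(59) - 43) - f = 1/(-22 - 43) - 1*(-2688) = 1/(-65) + 2688 = -1/65 + 2688 = 174719/65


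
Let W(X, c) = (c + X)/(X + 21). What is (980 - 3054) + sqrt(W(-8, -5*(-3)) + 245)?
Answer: -2074 + 2*sqrt(10374)/13 ≈ -2058.3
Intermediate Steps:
W(X, c) = (X + c)/(21 + X)
(980 - 3054) + sqrt(W(-8, -5*(-3)) + 245) = (980 - 3054) + sqrt((-8 - 5*(-3))/(21 - 8) + 245) = -2074 + sqrt((-8 + 15)/13 + 245) = -2074 + sqrt((1/13)*7 + 245) = -2074 + sqrt(7/13 + 245) = -2074 + sqrt(3192/13) = -2074 + 2*sqrt(10374)/13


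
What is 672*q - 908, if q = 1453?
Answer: 975508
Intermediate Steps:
672*q - 908 = 672*1453 - 908 = 976416 - 908 = 975508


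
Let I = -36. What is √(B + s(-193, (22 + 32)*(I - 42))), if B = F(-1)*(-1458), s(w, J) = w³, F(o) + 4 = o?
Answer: I*√7181767 ≈ 2679.9*I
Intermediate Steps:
F(o) = -4 + o
B = 7290 (B = (-4 - 1)*(-1458) = -5*(-1458) = 7290)
√(B + s(-193, (22 + 32)*(I - 42))) = √(7290 + (-193)³) = √(7290 - 7189057) = √(-7181767) = I*√7181767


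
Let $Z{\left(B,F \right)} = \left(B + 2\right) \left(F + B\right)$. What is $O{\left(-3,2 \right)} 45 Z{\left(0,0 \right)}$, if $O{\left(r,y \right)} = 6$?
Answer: $0$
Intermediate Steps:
$Z{\left(B,F \right)} = \left(2 + B\right) \left(B + F\right)$
$O{\left(-3,2 \right)} 45 Z{\left(0,0 \right)} = 6 \cdot 45 \left(0^{2} + 2 \cdot 0 + 2 \cdot 0 + 0 \cdot 0\right) = 270 \left(0 + 0 + 0 + 0\right) = 270 \cdot 0 = 0$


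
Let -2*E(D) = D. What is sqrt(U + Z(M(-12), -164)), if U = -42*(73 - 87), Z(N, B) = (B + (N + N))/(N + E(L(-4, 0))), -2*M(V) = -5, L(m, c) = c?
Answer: sqrt(13110)/5 ≈ 22.900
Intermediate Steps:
E(D) = -D/2
M(V) = 5/2 (M(V) = -1/2*(-5) = 5/2)
Z(N, B) = (B + 2*N)/N (Z(N, B) = (B + (N + N))/(N - 1/2*0) = (B + 2*N)/(N + 0) = (B + 2*N)/N)
U = 588 (U = -42*(-14) = 588)
sqrt(U + Z(M(-12), -164)) = sqrt(588 + (2 - 164/5/2)) = sqrt(588 + (2 - 164*2/5)) = sqrt(588 + (2 - 328/5)) = sqrt(588 - 318/5) = sqrt(2622/5) = sqrt(13110)/5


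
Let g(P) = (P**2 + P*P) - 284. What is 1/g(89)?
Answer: 1/15558 ≈ 6.4276e-5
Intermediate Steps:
g(P) = -284 + 2*P**2 (g(P) = (P**2 + P**2) - 284 = 2*P**2 - 284 = -284 + 2*P**2)
1/g(89) = 1/(-284 + 2*89**2) = 1/(-284 + 2*7921) = 1/(-284 + 15842) = 1/15558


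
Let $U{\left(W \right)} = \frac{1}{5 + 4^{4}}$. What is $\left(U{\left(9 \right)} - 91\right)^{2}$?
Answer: $\frac{564062500}{68121} \approx 8280.3$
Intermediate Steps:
$U{\left(W \right)} = \frac{1}{261}$ ($U{\left(W \right)} = \frac{1}{5 + 256} = \frac{1}{261}$)
$\left(U{\left(9 \right)} - 91\right)^{2} = \left(\frac{1}{261} - 91\right)^{2} = \left(- \frac{23750}{261}\right)^{2} = \frac{564062500}{68121}$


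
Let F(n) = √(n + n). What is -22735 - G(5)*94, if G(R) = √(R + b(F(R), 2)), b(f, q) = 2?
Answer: -22735 - 94*√7 ≈ -22984.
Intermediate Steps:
F(n) = √2*√n (F(n) = √(2*n) = √2*√n)
G(R) = √(2 + R) (G(R) = √(R + 2) = √(2 + R))
-22735 - G(5)*94 = -22735 - √(2 + 5)*94 = -22735 - √7*94 = -22735 - 94*√7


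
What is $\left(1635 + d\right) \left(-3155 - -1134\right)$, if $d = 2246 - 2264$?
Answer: $-3267957$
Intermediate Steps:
$d = -18$
$\left(1635 + d\right) \left(-3155 - -1134\right) = \left(1635 - 18\right) \left(-3155 - -1134\right) = 1617 \left(-3155 + \left(-211 + 1345\right)\right) = 1617 \left(-3155 + 1134\right) = 1617 \left(-2021\right) = -3267957$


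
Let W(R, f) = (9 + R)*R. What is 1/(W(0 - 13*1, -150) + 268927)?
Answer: 1/268979 ≈ 3.7178e-6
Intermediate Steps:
W(R, f) = R*(9 + R)
1/(W(0 - 13*1, -150) + 268927) = 1/((0 - 13*1)*(9 + (0 - 13*1)) + 268927) = 1/((0 - 13)*(9 + (0 - 13)) + 268927) = 1/(-13*(9 - 13) + 268927) = 1/(-13*(-4) + 268927) = 1/(52 + 268927) = 1/268979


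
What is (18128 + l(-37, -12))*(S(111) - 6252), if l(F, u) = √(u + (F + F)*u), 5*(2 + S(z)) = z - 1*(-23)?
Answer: -564433408/5 - 62272*√219/5 ≈ -1.1307e+8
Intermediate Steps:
S(z) = 13/5 + z/5 (S(z) = -2 + (z - 1*(-23))/5 = -2 + (z + 23)/5 = -2 + (23 + z)/5 = -2 + (23/5 + z/5) = 13/5 + z/5)
l(F, u) = √(u + 2*F*u) (l(F, u) = √(u + (2*F)*u) = √(u + 2*F*u))
(18128 + l(-37, -12))*(S(111) - 6252) = (18128 + √(-12*(1 + 2*(-37))))*((13/5 + (⅕)*111) - 6252) = (18128 + √(-12*(1 - 74)))*((13/5 + 111/5) - 6252) = (18128 + √(-12*(-73)))*(124/5 - 6252) = (18128 + √876)*(-31136/5) = (18128 + 2*√219)*(-31136/5) = -564433408/5 - 62272*√219/5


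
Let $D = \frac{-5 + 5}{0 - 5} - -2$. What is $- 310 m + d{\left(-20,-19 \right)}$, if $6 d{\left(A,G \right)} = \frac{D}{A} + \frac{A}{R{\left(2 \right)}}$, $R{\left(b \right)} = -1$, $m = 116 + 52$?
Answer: $- \frac{3124601}{60} \approx -52077.0$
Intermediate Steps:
$m = 168$
$D = 2$ ($D = \frac{0}{-5} + 2 = 0 \left(- \frac{1}{5}\right) + 2 = 0 + 2 = 2$)
$d{\left(A,G \right)} = - \frac{A}{6} + \frac{1}{3 A}$ ($d{\left(A,G \right)} = \frac{\frac{2}{A} + \frac{A}{-1}}{6} = \frac{\frac{2}{A} + A \left(-1\right)}{6} = \frac{\frac{2}{A} - A}{6} = \frac{- A + \frac{2}{A}}{6} = - \frac{A}{6} + \frac{1}{3 A}$)
$- 310 m + d{\left(-20,-19 \right)} = \left(-310\right) 168 + \frac{2 - \left(-20\right)^{2}}{6 \left(-20\right)} = -52080 + \frac{1}{6} \left(- \frac{1}{20}\right) \left(2 - 400\right) = -52080 + \frac{1}{6} \left(- \frac{1}{20}\right) \left(-398\right) = -52080 + \frac{199}{60} = - \frac{3124601}{60}$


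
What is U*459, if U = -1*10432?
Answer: -4788288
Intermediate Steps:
U = -10432
U*459 = -10432*459 = -4788288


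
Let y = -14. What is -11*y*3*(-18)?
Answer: -8316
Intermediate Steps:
-11*y*3*(-18) = -11*(-14*3)*(-18) = -(-462)*(-18) = -11*756 = -8316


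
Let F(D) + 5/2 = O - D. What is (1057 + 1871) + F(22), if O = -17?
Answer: 5773/2 ≈ 2886.5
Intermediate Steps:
F(D) = -39/2 - D (F(D) = -5/2 + (-17 - D) = -39/2 - D)
(1057 + 1871) + F(22) = (1057 + 1871) + (-39/2 - 1*22) = 2928 + (-39/2 - 22) = 2928 - 83/2 = 5773/2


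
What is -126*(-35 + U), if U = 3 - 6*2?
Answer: 5544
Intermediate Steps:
U = -9 (U = 3 - 12 = -9)
-126*(-35 + U) = -126*(-35 - 9) = -126*(-44) = 5544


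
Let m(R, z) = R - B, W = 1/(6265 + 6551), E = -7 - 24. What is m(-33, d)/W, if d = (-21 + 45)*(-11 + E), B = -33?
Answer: 0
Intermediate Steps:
E = -31
d = -1008 (d = (-21 + 45)*(-11 - 31) = 24*(-42) = -1008)
W = 1/12816 ≈ 7.8027e-5
m(R, z) = 33 + R (m(R, z) = R - 1*(-33) = R + 33 = 33 + R)
m(-33, d)/W = (33 - 33)/(1/12816) = 0*12816 = 0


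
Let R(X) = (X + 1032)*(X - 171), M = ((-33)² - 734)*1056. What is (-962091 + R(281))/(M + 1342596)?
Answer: -817661/1717476 ≈ -0.47608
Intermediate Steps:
M = 374880 (M = (1089 - 734)*1056 = 355*1056 = 374880)
R(X) = (-171 + X)*(1032 + X) (R(X) = (1032 + X)*(-171 + X) = (-171 + X)*(1032 + X))
(-962091 + R(281))/(M + 1342596) = (-962091 + (-176472 + 281² + 861*281))/(374880 + 1342596) = (-962091 + (-176472 + 78961 + 241941))/1717476 = (-962091 + 144430)*(1/1717476) = -817661*1/1717476 = -817661/1717476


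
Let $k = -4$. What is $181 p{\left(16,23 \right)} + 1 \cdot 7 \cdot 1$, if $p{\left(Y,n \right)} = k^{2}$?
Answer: $2903$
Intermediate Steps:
$p{\left(Y,n \right)} = 16$ ($p{\left(Y,n \right)} = \left(-4\right)^{2} = 16$)
$181 p{\left(16,23 \right)} + 1 \cdot 7 \cdot 1 = 181 \cdot 16 + 1 \cdot 7 \cdot 1 = 2896 + 7 \cdot 1 = 2896 + 7 = 2903$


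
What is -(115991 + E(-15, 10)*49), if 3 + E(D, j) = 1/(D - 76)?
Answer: -1505965/13 ≈ -1.1584e+5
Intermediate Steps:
E(D, j) = -3 + 1/(-76 + D) (E(D, j) = -3 + 1/(D - 76) = -3 + 1/(-76 + D))
-(115991 + E(-15, 10)*49) = -(115991 + ((229 - 3*(-15))/(-76 - 15))*49) = -(115991 + ((229 + 45)/(-91))*49) = -(115991 - 1/91*274*49) = -(115991 - 274/91*49) = -(115991 - 1918/13) = -1*1505965/13 = -1505965/13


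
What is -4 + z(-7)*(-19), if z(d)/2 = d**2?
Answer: -1866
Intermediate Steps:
z(d) = 2*d**2
-4 + z(-7)*(-19) = -4 + (2*(-7)**2)*(-19) = -4 + (2*49)*(-19) = -4 + 98*(-19) = -4 - 1862 = -1866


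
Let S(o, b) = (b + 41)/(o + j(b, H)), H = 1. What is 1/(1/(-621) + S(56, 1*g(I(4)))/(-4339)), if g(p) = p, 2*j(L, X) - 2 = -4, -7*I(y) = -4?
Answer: -1037389815/1851226 ≈ -560.38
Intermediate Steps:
I(y) = 4/7 (I(y) = -1/7*(-4) = 4/7)
j(L, X) = -1 (j(L, X) = 1 + (1/2)*(-4) = 1 - 2 = -1)
S(o, b) = (41 + b)/(-1 + o) (S(o, b) = (b + 41)/(o - 1) = (41 + b)/(-1 + o))
1/(1/(-621) + S(56, 1*g(I(4)))/(-4339)) = 1/(1/(-621) + ((41 + 1*(4/7))/(-1 + 56))/(-4339)) = 1/(1*(-1/621) + ((41 + 4/7)/55)*(-1/4339)) = 1/(-1/621 + ((1/55)*(291/7))*(-1/4339)) = 1/(-1/621 + (291/385)*(-1/4339)) = 1/(-1/621 - 291/1670515) = 1/(-1851226/1037389815) = -1037389815/1851226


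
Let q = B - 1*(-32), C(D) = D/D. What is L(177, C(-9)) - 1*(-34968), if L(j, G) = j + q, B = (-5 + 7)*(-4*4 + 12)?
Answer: 35169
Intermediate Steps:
C(D) = 1
B = -8 (B = 2*(-16 + 12) = 2*(-4) = -8)
q = 24 (q = -8 - 1*(-32) = -8 + 32 = 24)
L(j, G) = 24 + j (L(j, G) = j + 24 = 24 + j)
L(177, C(-9)) - 1*(-34968) = (24 + 177) - 1*(-34968) = 201 + 34968 = 35169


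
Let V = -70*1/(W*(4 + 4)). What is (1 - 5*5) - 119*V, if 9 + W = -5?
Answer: -787/8 ≈ -98.375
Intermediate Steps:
W = -14 (W = -9 - 5 = -14)
V = 5/8 (V = -70*(-1/(14*(4 + 4))) = -70/(8*(-14)) = -70/(-112) = -70*(-1/112) = 5/8 ≈ 0.62500)
(1 - 5*5) - 119*V = (1 - 5*5) - 119*5/8 = (1 - 25) - 595/8 = -24 - 595/8 = -787/8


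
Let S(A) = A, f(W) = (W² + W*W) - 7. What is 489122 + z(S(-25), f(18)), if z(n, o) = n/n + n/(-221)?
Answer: 108096208/221 ≈ 4.8912e+5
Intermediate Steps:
f(W) = -7 + 2*W² (f(W) = (W² + W²) - 7 = 2*W² - 7 = -7 + 2*W²)
z(n, o) = 1 - n/221 (z(n, o) = 1 + n*(-1/221) = 1 - n/221)
489122 + z(S(-25), f(18)) = 489122 + (1 - 1/221*(-25)) = 489122 + (1 + 25/221) = 489122 + 246/221 = 108096208/221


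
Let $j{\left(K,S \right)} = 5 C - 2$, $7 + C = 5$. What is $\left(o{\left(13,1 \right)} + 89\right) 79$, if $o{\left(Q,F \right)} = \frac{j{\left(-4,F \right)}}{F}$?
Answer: $6083$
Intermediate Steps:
$C = -2$ ($C = -7 + 5 = -2$)
$j{\left(K,S \right)} = -12$ ($j{\left(K,S \right)} = 5 \left(-2\right) - 2 = -10 - 2 = -12$)
$o{\left(Q,F \right)} = - \frac{12}{F}$
$\left(o{\left(13,1 \right)} + 89\right) 79 = \left(- \frac{12}{1} + 89\right) 79 = \left(\left(-12\right) 1 + 89\right) 79 = \left(-12 + 89\right) 79 = 77 \cdot 79 = 6083$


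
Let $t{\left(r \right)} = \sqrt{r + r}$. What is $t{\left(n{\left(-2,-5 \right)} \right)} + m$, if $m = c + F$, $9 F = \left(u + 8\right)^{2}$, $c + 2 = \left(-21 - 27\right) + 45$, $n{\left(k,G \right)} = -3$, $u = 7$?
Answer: $20 + i \sqrt{6} \approx 20.0 + 2.4495 i$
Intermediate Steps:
$c = -5$ ($c = -2 + \left(\left(-21 - 27\right) + 45\right) = -2 + \left(-48 + 45\right) = -2 - 3 = -5$)
$F = 25$ ($F = \frac{\left(7 + 8\right)^{2}}{9} = \frac{15^{2}}{9} = \frac{1}{9} \cdot 225 = 25$)
$t{\left(r \right)} = \sqrt{2} \sqrt{r}$ ($t{\left(r \right)} = \sqrt{2 r} = \sqrt{2} \sqrt{r}$)
$m = 20$ ($m = -5 + 25 = 20$)
$t{\left(n{\left(-2,-5 \right)} \right)} + m = \sqrt{2} \sqrt{-3} + 20 = \sqrt{2} i \sqrt{3} + 20 = i \sqrt{6} + 20 = 20 + i \sqrt{6}$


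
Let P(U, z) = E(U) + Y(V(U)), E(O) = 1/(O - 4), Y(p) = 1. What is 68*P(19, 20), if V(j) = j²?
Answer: 1088/15 ≈ 72.533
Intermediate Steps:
E(O) = 1/(-4 + O)
P(U, z) = 1 + 1/(-4 + U) (P(U, z) = 1/(-4 + U) + 1 = 1 + 1/(-4 + U))
68*P(19, 20) = 68*((-3 + 19)/(-4 + 19)) = 68*(16/15) = 1088/15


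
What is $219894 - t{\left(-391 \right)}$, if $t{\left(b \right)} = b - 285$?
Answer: $220570$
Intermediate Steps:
$t{\left(b \right)} = -285 + b$ ($t{\left(b \right)} = b - 285 = -285 + b$)
$219894 - t{\left(-391 \right)} = 219894 - \left(-285 - 391\right) = 219894 - -676 = 219894 + 676 = 220570$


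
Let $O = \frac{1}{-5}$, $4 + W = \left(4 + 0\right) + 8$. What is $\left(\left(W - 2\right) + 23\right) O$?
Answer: $- \frac{29}{5} \approx -5.8$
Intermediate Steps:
$W = 8$ ($W = -4 + \left(\left(4 + 0\right) + 8\right) = -4 + \left(4 + 8\right) = -4 + 12 = 8$)
$O = - \frac{1}{5} \approx -0.2$
$\left(\left(W - 2\right) + 23\right) O = \left(\left(8 - 2\right) + 23\right) \left(- \frac{1}{5}\right) = \left(6 + 23\right) \left(- \frac{1}{5}\right) = 29 \left(- \frac{1}{5}\right) = - \frac{29}{5}$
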